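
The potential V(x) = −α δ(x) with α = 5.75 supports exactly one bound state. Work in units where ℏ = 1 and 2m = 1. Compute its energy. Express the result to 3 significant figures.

The bound state is ψ(x) = √κ e^{−κ|x|}. The derivative jump ψ'(0⁺) − ψ'(0⁻) = −(2mα/ℏ²)ψ(0) fixes κ = mα/ℏ² = 2.875.
Then E = −ℏ²κ²/(2m) = −mα²/(2ℏ²) = -8.266.

E = -8.27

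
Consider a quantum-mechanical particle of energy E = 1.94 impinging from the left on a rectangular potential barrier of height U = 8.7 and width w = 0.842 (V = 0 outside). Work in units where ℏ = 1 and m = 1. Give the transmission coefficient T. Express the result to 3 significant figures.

T = 0.00566

E < U: inside the barrier ψ ∝ e^{±κx} with κ = √(2m(U − E))/ℏ = 3.677.
κw = 3.096, sinh(κw) = 11.03.
The exact tunnelling result is T⁻¹ = 1 + U² sinh²(κw) / [4E(U − E)] = 176.6, so T = 0.00566.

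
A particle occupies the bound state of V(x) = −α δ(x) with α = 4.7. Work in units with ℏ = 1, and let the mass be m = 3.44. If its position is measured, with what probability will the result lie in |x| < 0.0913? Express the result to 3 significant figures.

P = 0.948

The normalised bound state is ψ = √κ e^{−κ|x|} with κ = mα/ℏ² = 16.17.
P(|x| < d) = ∫_{−d}^{d} κ e^{−2κ|x|} dx = 1 − e^{−2κd} = 1 − e^{−2.952} = 0.9478.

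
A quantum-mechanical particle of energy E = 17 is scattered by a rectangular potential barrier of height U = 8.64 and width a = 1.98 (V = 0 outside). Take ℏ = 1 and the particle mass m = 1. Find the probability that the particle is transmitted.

E > U: inside the barrier k₂ = √(2m(E − U))/ℏ = 4.089, k₂a = 8.096.
Matching at both interfaces gives T⁻¹ = 1 + U² sin²(k₂a) / [4E(E − U)] = 1.124, hence T = 0.890.

T = 0.890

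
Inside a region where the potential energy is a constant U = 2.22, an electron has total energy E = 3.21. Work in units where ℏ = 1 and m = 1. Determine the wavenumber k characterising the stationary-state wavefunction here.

k = 1.41

With E > U the solution is oscillatory, ψ ∝ e^{±ikx} with k = √(2m(E − U))/ℏ.
k = √(2 × 1 × 0.99) = 1.407.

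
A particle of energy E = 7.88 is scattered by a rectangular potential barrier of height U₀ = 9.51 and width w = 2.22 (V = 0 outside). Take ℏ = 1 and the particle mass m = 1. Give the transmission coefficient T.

E < U₀: inside the barrier ψ ∝ e^{±κx} with κ = √(2m(U₀ − E))/ℏ = 1.806.
κw = 4.008, sinh(κw) = 27.52.
Matching ψ, ψ′ at both faces gives T = [1 + U₀² sinh²(κw) / (4E(U₀ − E))]⁻¹ = 1/1334 = 0.000750.

T = 0.000750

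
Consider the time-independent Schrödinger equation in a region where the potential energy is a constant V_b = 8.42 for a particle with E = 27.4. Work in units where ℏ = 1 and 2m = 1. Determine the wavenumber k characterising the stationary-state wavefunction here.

k = 4.36

With E > V_b the solution is oscillatory, ψ ∝ e^{±ikx} with k = √(2m(E − V_b))/ℏ.
k = √(2 × 0.5 × 18.98) = 4.357.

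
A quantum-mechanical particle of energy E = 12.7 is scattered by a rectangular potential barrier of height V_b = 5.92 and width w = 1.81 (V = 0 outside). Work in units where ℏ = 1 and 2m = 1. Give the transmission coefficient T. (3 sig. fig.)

E > V_b: inside the barrier k₂ = √(2m(E − V_b))/ℏ = 2.604, k₂w = 4.713.
T = [1 + V_b² sin²(k₂w) / (4E(E − V_b))]⁻¹ = 1/1.102 = 0.908.

T = 0.908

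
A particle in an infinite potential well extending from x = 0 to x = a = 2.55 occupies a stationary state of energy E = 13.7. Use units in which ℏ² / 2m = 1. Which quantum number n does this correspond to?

n = 3

From E_n = n²π²ℏ²/(2ma²) invert to n = √(2ma²E)/(πℏ).
n = (2.55/π) × √(2 × 0.5 × 13.7) = 3.004 → n = 3.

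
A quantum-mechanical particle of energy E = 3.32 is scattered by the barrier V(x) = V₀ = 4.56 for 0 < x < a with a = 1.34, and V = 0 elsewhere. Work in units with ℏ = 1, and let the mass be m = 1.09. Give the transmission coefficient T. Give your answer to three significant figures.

T = 0.0381

E < V₀: inside the barrier ψ ∝ e^{±κx} with κ = √(2m(V₀ − E))/ℏ = 1.644.
κa = 2.203, sinh(κa) = 4.472.
Matching ψ, ψ′ at both faces gives T = [1 + V₀² sinh²(κa) / (4E(V₀ − E))]⁻¹ = 1/26.25 = 0.0381.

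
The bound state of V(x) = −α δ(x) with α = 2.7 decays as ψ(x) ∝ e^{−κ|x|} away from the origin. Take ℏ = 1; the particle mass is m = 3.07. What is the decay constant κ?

κ = 8.29

Integrate −(ℏ²/2m)ψ'' − αδ(x)ψ = Eψ from −ε to +ε: the ψ'' term gives ψ'(0⁺) − ψ'(0⁻) and the δ term gives −(2mα/ℏ²)ψ(0).
With ψ ∝ e^{−κ|x|} this yields −2κ = −2mα/ℏ², so κ = mα/ℏ² = 8.289.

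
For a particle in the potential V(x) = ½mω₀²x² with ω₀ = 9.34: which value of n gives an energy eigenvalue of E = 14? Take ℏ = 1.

n = 1

E_n = ℏω₀(n + ½) ⇒ n = E/(ℏω₀) − ½ = 14/9.34 − 0.5 = 0.999 → n = 1.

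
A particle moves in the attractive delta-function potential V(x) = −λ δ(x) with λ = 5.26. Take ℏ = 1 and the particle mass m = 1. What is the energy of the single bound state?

E = -13.8

For x ≠ 0 the bound state is ψ ∝ e^{−κ|x|}; integrating the TISE across the delta gives the cusp condition 2κ = 2mλ/ℏ², so κ = 5.260.
Then E = −ℏ²κ²/(2m) = −mλ²/(2ℏ²) = -13.83.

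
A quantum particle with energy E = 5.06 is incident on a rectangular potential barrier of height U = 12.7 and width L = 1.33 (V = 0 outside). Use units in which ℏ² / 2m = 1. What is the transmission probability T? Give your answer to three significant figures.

T = 0.00246

E < U: inside the barrier ψ ∝ e^{±κx} with κ = √(2m(U − E))/ℏ = 2.764.
κL = 3.676, sinh(κL) = 19.74.
The exact tunnelling result is T⁻¹ = 1 + U² sinh²(κL) / [4E(U − E)] = 407.2, so T = 0.00246.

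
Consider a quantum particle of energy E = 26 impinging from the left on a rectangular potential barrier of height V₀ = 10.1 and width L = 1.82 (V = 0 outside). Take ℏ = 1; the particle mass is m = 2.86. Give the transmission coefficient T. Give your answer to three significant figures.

E > V₀: inside the barrier k₂ = √(2m(E − V₀))/ℏ = 9.537, k₂L = 17.36.
T = [1 + V₀² sin²(k₂L) / (4E(E − V₀))]⁻¹ = 1/1.061 = 0.942.

T = 0.942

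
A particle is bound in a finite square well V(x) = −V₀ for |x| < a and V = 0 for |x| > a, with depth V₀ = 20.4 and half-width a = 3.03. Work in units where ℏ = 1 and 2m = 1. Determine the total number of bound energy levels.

N = 9

The dimensionless depth is z₀ = a√(2mV₀)/ℏ = 3.03 × √(20.40) = 13.69.
A new bound state (alternating even/odd) appears each time z₀ passes a multiple of π/2, so N = ⌊2z₀/π⌋ + 1 = ⌊8.712⌋ + 1 = 9.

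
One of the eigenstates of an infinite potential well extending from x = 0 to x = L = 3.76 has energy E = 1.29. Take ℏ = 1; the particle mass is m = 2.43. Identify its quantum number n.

For an infinite well E_n = n²π²ℏ²/(2mL²), so n = (L/πℏ)√(2mE).
n = (3.76/π) × √(2 × 2.43 × 1.29) = 2.997 → n = 3.

n = 3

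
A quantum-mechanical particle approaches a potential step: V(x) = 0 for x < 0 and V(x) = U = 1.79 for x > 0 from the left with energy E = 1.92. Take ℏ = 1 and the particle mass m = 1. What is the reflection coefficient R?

The wavenumbers are k₁ = √(2mE)/ℏ = 1.960 on the left and k₂ = √(2m(E − U))/ℏ = 0.5099 on the right.
Continuity of ψ and ψ′ at the step yields the reflection amplitude r = (k₁ − k₂)/(k₁ + k₂) = 0.5870; thus R = |r|² = 0.3446, T = 0.6554.

R = 0.345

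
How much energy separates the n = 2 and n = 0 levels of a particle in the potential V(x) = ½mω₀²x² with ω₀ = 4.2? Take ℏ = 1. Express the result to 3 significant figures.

ΔE = 8.40

E_n = ℏω₀(n + ½), so ΔE = (2 − 0) ℏω₀ = 2 × 4.2 = 8.400.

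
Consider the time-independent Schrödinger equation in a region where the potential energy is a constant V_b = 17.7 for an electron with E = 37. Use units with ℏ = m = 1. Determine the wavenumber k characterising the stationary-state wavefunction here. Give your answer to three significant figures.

With E > V_b the solution is oscillatory, ψ ∝ e^{±ikx} with k = √(2m(E − V_b))/ℏ.
k = √(2 × 1 × 19.3) = 6.213.

k = 6.21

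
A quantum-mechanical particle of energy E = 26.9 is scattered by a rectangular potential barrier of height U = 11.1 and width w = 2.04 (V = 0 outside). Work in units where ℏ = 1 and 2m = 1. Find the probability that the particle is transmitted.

Above the barrier the interior wavenumber is k₂ = √(2m(E − U))/ℏ = 3.975, giving phase k₂w = 8.109.
T = [1 + U² sin²(k₂w) / (4E(E − U))]⁻¹ = 1/1.068 = 0.936.

T = 0.936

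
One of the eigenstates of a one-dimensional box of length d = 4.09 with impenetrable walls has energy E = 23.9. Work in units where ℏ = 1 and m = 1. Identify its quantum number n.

n = 9

From E_n = n²π²ℏ²/(2md²) invert to n = √(2md²E)/(πℏ).
n = (4.09/π) × √(2 × 1 × 23.9) = 9.001 → n = 9.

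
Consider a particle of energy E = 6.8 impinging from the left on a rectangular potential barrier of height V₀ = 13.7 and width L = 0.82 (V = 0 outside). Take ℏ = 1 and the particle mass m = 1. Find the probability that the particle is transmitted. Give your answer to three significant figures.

T = 0.00900

E < V₀: inside the barrier ψ ∝ e^{±κx} with κ = √(2m(V₀ − E))/ℏ = 3.715.
κL = 3.046, sinh(κL) = 10.49.
The exact tunnelling result is T⁻¹ = 1 + V₀² sinh²(κL) / [4E(V₀ − E)] = 111.1, so T = 0.00900.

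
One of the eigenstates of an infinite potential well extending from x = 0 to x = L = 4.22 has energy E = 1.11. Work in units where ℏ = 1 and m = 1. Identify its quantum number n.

n = 2

For an infinite well E_n = n²π²ℏ²/(2mL²), so n = (L/πℏ)√(2mE).
n = (4.22/π) × √(2 × 1 × 1.11) = 2.001 → n = 2.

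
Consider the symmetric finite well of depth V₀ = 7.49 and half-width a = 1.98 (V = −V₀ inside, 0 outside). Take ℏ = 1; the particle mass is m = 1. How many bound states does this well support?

N = 5

Define the well-strength parameter z₀ = (a/ℏ)√(2mV₀) = 1.98 × √(2·1·7.49) = 7.663.
A new bound state (alternating even/odd) appears each time z₀ passes a multiple of π/2, so N = ⌊2z₀/π⌋ + 1 = ⌊4.879⌋ + 1 = 5.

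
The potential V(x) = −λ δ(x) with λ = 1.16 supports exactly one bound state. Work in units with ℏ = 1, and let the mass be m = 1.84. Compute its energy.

The bound state is ψ(x) = √κ e^{−κ|x|}. The derivative jump ψ'(0⁺) − ψ'(0⁻) = −(2mλ/ℏ²)ψ(0) fixes κ = mλ/ℏ² = 2.134.
Then E = −ℏ²κ²/(2m) = −mλ²/(2ℏ²) = -1.238.

E = -1.24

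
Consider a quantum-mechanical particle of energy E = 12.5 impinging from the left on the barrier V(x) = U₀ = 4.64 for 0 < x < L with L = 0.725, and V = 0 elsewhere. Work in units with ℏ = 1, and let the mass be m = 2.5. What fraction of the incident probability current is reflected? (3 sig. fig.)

R = 0.0506

E > U₀: inside the barrier k₂ = √(2m(E − U₀))/ℏ = 6.269, k₂L = 4.545.
Matching at both interfaces gives T⁻¹ = 1 + U₀² sin²(k₂L) / [4E(E − U₀)] = 1.053, hence T = 0.949.
R = 1 − T = 0.0506.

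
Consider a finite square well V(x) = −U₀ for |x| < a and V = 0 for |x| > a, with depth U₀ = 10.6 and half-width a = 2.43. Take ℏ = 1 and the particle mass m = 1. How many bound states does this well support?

Define the well-strength parameter z₀ = (a/ℏ)√(2mU₀) = 2.43 × √(2·1·10.6) = 11.19.
A new bound state (alternating even/odd) appears each time z₀ passes a multiple of π/2, so N = ⌊2z₀/π⌋ + 1 = ⌊7.123⌋ + 1 = 8.

N = 8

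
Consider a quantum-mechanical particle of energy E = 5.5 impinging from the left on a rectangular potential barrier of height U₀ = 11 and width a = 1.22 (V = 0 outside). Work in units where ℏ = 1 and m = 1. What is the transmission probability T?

Since E < U₀ the interior solution is evanescent with decay constant κ = √(2m(U₀ − E))/ℏ = 3.317.
κa = 4.046, sinh(κa) = 28.58.
The exact tunnelling result is T⁻¹ = 1 + U₀² sinh²(κa) / [4E(U₀ − E)] = 818.0, so T = 0.00122.

T = 0.00122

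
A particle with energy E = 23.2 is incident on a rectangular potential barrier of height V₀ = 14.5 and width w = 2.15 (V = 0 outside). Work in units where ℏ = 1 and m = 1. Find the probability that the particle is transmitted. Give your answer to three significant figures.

T = 0.952

E > V₀: inside the barrier k₂ = √(2m(E − V₀))/ℏ = 4.171, k₂w = 8.968.
T = [1 + V₀² sin²(k₂w) / (4E(E − V₀))]⁻¹ = 1/1.051 = 0.952.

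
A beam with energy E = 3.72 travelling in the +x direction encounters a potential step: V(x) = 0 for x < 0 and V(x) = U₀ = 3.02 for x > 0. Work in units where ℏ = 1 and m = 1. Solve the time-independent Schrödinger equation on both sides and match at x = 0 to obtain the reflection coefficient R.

R = 0.156

On each side the TISE gives plane waves with k = √(2m(E − V))/ℏ: k₁ = √(2·1·3.72) = 2.728, k₂ = √(2·1·0.7) = 1.183.
Matching ψ and ψ′ at x = 0 gives r = (k₁ − k₂)/(k₁ + k₂), so R = r² = 0.1560 and T = 1 − R = 0.8440.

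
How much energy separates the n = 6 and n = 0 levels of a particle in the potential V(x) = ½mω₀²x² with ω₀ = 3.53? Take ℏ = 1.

ΔE = 21.2

E_n = ℏω₀(n + ½), so ΔE = (6 − 0) ℏω₀ = 6 × 3.53 = 21.18.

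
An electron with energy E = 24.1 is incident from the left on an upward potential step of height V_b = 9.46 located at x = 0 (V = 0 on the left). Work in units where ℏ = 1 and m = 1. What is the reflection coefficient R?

R = 0.0154

On each side the TISE gives plane waves with k = √(2m(E − V))/ℏ: k₁ = √(2·1·24.1) = 6.943, k₂ = √(2·1·14.64) = 5.411.
Continuity of ψ and ψ′ at the step yields the reflection amplitude r = (k₁ − k₂)/(k₁ + k₂) = 0.1240; thus R = |r|² = 0.01537, T = 0.9846.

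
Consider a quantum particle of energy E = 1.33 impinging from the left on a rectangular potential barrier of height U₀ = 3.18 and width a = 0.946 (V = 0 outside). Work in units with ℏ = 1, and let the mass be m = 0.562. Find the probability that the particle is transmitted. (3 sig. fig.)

E < U₀: inside the barrier ψ ∝ e^{±κx} with κ = √(2m(U₀ − E))/ℏ = 1.442.
κa = 1.364, sinh(κa) = 1.828.
The exact tunnelling result is T⁻¹ = 1 + U₀² sinh²(κa) / [4E(U₀ − E)] = 4.435, so T = 0.225.

T = 0.225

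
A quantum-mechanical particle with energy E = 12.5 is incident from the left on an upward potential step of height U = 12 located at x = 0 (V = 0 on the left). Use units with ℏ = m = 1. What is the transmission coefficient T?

T = 0.556

The wavenumbers are k₁ = √(2mE)/ℏ = 5.000 on the left and k₂ = √(2m(E − U))/ℏ = 1.000 on the right.
Continuity of ψ and ψ′ at the step yields the reflection amplitude r = (k₁ − k₂)/(k₁ + k₂) = 0.6667; thus R = |r|² = 0.4444, T = 0.5556.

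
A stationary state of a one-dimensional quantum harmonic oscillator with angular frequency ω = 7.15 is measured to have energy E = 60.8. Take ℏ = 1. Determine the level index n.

Invert E_n = (n + ½)ℏω: n = E/ℏω − ½ = 8.003, so n = 8.

n = 8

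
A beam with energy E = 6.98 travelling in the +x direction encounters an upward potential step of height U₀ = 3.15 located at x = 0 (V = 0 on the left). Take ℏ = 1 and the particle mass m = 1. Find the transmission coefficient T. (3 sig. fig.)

The wavenumbers are k₁ = √(2mE)/ℏ = 3.736 on the left and k₂ = √(2m(E − U₀))/ℏ = 2.768 on the right.
Continuity of ψ and ψ′ at the step yields the reflection amplitude r = (k₁ − k₂)/(k₁ + k₂) = 0.1489; thus R = |r|² = 0.02218, T = 0.9778.

T = 0.978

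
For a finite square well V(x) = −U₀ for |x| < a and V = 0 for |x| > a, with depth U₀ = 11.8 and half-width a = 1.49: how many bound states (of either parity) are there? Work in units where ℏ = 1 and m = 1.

N = 5

The dimensionless depth is z₀ = a√(2mU₀)/ℏ = 1.49 × √(23.60) = 7.238.
A new bound state (alternating even/odd) appears each time z₀ passes a multiple of π/2, so N = ⌊2z₀/π⌋ + 1 = ⌊4.608⌋ + 1 = 5.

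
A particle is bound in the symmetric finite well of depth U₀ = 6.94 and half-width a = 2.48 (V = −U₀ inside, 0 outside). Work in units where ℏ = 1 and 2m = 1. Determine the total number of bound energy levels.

Define the well-strength parameter z₀ = (a/ℏ)√(2mU₀) = 2.48 × √(2·0.5·6.94) = 6.533.
A new bound state (alternating even/odd) appears each time z₀ passes a multiple of π/2, so N = ⌊2z₀/π⌋ + 1 = ⌊4.159⌋ + 1 = 5.

N = 5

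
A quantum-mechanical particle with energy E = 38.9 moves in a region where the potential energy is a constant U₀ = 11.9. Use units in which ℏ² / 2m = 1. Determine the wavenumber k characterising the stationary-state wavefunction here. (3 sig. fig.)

With E > U₀ the solution is oscillatory, ψ ∝ e^{±ikx} with k = √(2m(E − U₀))/ℏ.
k = √(2 × 0.5 × 27) = 5.196.

k = 5.20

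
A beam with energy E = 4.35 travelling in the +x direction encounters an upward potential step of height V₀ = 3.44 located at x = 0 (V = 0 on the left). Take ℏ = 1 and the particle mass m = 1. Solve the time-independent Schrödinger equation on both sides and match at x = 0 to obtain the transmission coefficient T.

The wavenumbers are k₁ = √(2mE)/ℏ = 2.950 on the left and k₂ = √(2m(E − V₀))/ℏ = 1.349 on the right.
Continuity of ψ and ψ′ at the step yields the reflection amplitude r = (k₁ − k₂)/(k₁ + k₂) = 0.3723; thus R = |r|² = 0.1386, T = 0.8614.

T = 0.861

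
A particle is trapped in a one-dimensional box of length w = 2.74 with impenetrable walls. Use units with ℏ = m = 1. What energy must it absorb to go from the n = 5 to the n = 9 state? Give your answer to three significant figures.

E_n = n²π²ℏ²/(2mw²), so ΔE = (9² − 5²) π²ℏ²/(2mw²).
ΔE = 56 × π² / (2 × 1 × 2.74²) = 36.81.

ΔE = 36.8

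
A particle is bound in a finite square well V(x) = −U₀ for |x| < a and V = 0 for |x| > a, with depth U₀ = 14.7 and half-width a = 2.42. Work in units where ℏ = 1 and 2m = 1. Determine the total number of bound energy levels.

N = 6

Define the well-strength parameter z₀ = (a/ℏ)√(2mU₀) = 2.42 × √(2·0.5·14.7) = 9.278.
A new bound state (alternating even/odd) appears each time z₀ passes a multiple of π/2, so N = ⌊2z₀/π⌋ + 1 = ⌊5.907⌋ + 1 = 6.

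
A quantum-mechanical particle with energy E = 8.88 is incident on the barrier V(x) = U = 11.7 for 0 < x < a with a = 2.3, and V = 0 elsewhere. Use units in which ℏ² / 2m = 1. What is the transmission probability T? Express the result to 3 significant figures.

Since E < U the interior solution is evanescent with decay constant κ = √(2m(U − E))/ℏ = 1.679.
κa = 3.862, sinh(κa) = 23.78.
The exact tunnelling result is T⁻¹ = 1 + U² sinh²(κa) / [4E(U − E)] = 773.7, so T = 0.00129.

T = 0.00129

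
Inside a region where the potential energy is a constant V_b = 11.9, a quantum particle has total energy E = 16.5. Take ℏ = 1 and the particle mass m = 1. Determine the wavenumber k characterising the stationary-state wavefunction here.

k = 3.03

With E > V_b the solution is oscillatory, ψ ∝ e^{±ikx} with k = √(2m(E − V_b))/ℏ.
k = √(2 × 1 × 4.6) = 3.033.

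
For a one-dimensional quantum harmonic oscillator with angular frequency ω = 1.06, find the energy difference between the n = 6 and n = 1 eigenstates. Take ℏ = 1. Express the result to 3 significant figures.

E_n = ℏω(n + ½), so ΔE = (6 − 1) ℏω = 5 × 1.06 = 5.300.

ΔE = 5.30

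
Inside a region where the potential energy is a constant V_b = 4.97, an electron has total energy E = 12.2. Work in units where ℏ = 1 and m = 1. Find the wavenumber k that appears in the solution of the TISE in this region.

With E > V_b the solution is oscillatory, ψ ∝ e^{±ikx} with k = √(2m(E − V_b))/ℏ.
k = √(2 × 1 × 7.23) = 3.803.

k = 3.80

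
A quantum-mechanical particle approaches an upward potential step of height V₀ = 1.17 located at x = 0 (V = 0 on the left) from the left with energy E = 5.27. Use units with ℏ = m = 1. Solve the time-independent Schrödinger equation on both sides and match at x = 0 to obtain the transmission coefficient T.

The wavenumbers are k₁ = √(2mE)/ℏ = 3.247 on the left and k₂ = √(2m(E − V₀))/ℏ = 2.864 on the right.
Matching ψ and ψ′ at x = 0 gives r = (k₁ − k₂)/(k₁ + k₂), so R = r² = 0.003929 and T = 1 − R = 0.9961.

T = 0.996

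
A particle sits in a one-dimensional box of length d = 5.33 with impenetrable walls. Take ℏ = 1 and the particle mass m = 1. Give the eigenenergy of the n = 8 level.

E = 11.1

Requiring ψ(0) = ψ(d) = 0 quantises k = nπ/d, hence E_n = ℏ²k²/2m = n²π²ℏ²/(2md²).
E_8 = 8² × π² / (2 × 1 × 5.33²) = 11.12.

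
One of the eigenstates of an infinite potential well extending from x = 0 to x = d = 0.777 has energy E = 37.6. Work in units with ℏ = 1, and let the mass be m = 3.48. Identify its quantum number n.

From E_n = n²π²ℏ²/(2md²) invert to n = √(2md²E)/(πℏ).
n = (0.777/π) × √(2 × 3.48 × 37.6) = 4.001 → n = 4.

n = 4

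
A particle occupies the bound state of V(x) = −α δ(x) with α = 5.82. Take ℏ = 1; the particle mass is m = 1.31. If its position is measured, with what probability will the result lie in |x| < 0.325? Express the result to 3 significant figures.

The normalised bound state is ψ = √κ e^{−κ|x|} with κ = mα/ℏ² = 7.624.
P(|x| < d) = ∫_{−d}^{d} κ e^{−2κ|x|} dx = 1 − e^{−2κd} = 1 − e^{−4.956} = 0.9930.

P = 0.993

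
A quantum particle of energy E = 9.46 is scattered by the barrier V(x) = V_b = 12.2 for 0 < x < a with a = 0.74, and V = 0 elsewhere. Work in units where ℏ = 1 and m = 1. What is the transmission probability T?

T = 0.0850

E < V_b: inside the barrier ψ ∝ e^{±κx} with κ = √(2m(V_b − E))/ℏ = 2.341.
κa = 1.732, sinh(κa) = 2.738.
Matching ψ, ψ′ at both faces gives T = [1 + V_b² sinh²(κa) / (4E(V_b − E))]⁻¹ = 1/11.76 = 0.0850.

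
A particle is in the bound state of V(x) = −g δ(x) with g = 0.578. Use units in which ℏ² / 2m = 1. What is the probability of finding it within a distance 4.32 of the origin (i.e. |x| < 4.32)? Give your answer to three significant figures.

P = 0.918

The normalised bound state is ψ = √κ e^{−κ|x|} with κ = mg/ℏ² = 0.2890.
P(|x| < d) = ∫_{−d}^{d} κ e^{−2κ|x|} dx = 1 − e^{−2κd} = 1 − e^{−2.497} = 0.9177.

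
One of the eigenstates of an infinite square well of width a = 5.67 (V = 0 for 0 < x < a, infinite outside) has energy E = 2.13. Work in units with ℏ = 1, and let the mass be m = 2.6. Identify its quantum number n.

n = 6

For an infinite well E_n = n²π²ℏ²/(2ma²), so n = (a/πℏ)√(2mE).
n = (5.67/π) × √(2 × 2.6 × 2.13) = 6.007 → n = 6.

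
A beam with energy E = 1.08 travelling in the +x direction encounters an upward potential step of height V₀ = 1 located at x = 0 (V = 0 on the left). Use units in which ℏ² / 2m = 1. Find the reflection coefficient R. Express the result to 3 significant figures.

The wavenumbers are k₁ = √(2mE)/ℏ = 1.039 on the left and k₂ = √(2m(E − V₀))/ℏ = 0.2828 on the right.
Continuity of ψ and ψ′ at the step yields the reflection amplitude r = (k₁ − k₂)/(k₁ + k₂) = 0.5721; thus R = |r|² = 0.3273, T = 0.6727.

R = 0.327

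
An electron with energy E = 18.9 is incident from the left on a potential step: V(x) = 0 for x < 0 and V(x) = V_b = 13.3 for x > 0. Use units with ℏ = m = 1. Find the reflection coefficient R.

R = 0.0871

On each side the TISE gives plane waves with k = √(2m(E − V))/ℏ: k₁ = √(2·1·18.9) = 6.148, k₂ = √(2·1·5.6) = 3.347.
Matching ψ and ψ′ at x = 0 gives r = (k₁ − k₂)/(k₁ + k₂), so R = r² = 0.08706 and T = 1 − R = 0.9129.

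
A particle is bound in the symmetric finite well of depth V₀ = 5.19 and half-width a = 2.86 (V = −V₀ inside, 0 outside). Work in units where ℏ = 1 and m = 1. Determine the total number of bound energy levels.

Define the well-strength parameter z₀ = (a/ℏ)√(2mV₀) = 2.86 × √(2·1·5.19) = 9.214.
The even/odd transcendental equations gain one root per π/2 in z₀, giving N = 1 + ⌊2z₀/π⌋ = 1 + ⌊5.866⌋ = 6.

N = 6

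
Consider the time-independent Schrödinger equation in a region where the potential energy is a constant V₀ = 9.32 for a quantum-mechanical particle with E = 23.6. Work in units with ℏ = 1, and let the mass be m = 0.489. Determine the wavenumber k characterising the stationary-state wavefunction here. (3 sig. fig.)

With E > V₀ the solution is oscillatory, ψ ∝ e^{±ikx} with k = √(2m(E − V₀))/ℏ.
k = √(2 × 0.489 × 14.28) = 3.737.

k = 3.74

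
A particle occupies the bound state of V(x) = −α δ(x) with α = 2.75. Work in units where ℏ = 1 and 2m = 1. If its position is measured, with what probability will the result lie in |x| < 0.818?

The normalised bound state is ψ = √κ e^{−κ|x|} with κ = mα/ℏ² = 1.375.
P(|x| < d) = ∫_{−d}^{d} κ e^{−2κ|x|} dx = 1 − e^{−2κd} = 1 − e^{−2.250} = 0.8945.

P = 0.895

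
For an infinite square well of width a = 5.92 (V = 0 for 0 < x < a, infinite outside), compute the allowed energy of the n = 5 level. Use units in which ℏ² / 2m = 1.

The infinite-well eigenfunctions ψ_n = √(2/a) sin(nπx/a) vanish at both walls, giving E_n = n²π²ℏ²/(2ma²).
E_5 = 5² × π² / (2 × 0.5 × 5.92²) = 7.040.

E = 7.04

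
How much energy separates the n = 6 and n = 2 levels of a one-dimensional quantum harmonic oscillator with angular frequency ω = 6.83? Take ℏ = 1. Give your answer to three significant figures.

ΔE = 27.3

E_n = ℏω(n + ½), so ΔE = (6 − 2) ℏω = 4 × 6.83 = 27.32.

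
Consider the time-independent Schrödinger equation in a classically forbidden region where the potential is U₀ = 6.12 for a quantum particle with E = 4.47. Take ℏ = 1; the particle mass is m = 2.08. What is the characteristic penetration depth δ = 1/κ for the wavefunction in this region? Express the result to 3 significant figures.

δ = 0.382

Since E < U₀ the TISE in this region is ψ'' = κ²ψ with κ = √(2m(U₀ − E))/ℏ.
κ = √(2 × 2.08 × 1.65) = 2.620. The penetration depth is δ = 1/κ = 0.382.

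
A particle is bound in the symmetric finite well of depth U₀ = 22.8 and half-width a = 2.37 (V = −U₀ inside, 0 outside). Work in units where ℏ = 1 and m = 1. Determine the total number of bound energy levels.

N = 11

Define the well-strength parameter z₀ = (a/ℏ)√(2mU₀) = 2.37 × √(2·1·22.8) = 16.00.
The even/odd transcendental equations gain one root per π/2 in z₀, giving N = 1 + ⌊2z₀/π⌋ = 1 + ⌊10.19⌋ = 11.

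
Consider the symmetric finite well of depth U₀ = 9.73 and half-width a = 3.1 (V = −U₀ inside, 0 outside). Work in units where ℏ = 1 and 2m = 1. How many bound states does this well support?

The dimensionless depth is z₀ = a√(2mU₀)/ℏ = 3.1 × √(9.730) = 9.670.
A new bound state (alternating even/odd) appears each time z₀ passes a multiple of π/2, so N = ⌊2z₀/π⌋ + 1 = ⌊6.156⌋ + 1 = 7.

N = 7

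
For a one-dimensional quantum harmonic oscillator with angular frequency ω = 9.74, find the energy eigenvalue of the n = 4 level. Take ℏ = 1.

Using E_n = (n + ½)ℏω: E_4 = 4.5 × 9.74 = 43.83.

E = 43.8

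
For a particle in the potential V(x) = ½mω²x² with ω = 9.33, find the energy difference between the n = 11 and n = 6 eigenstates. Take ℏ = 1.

E_n = ℏω(n + ½), so ΔE = (11 − 6) ℏω = 5 × 9.33 = 46.65.

ΔE = 46.7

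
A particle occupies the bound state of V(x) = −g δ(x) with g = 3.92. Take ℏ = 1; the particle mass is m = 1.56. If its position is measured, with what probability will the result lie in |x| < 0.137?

P = 0.813

The normalised bound state is ψ = √κ e^{−κ|x|} with κ = mg/ℏ² = 6.115.
P(|x| < d) = ∫_{−d}^{d} κ e^{−2κ|x|} dx = 1 − e^{−2κd} = 1 − e^{−1.676} = 0.8128.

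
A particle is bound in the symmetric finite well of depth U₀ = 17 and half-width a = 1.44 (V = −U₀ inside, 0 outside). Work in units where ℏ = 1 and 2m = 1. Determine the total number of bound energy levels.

The dimensionless depth is z₀ = a√(2mU₀)/ℏ = 1.44 × √(17.00) = 5.937.
A new bound state (alternating even/odd) appears each time z₀ passes a multiple of π/2, so N = ⌊2z₀/π⌋ + 1 = ⌊3.780⌋ + 1 = 4.

N = 4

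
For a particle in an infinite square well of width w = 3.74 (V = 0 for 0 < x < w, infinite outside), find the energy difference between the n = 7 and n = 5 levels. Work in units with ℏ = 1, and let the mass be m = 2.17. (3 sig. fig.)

E_n = n²π²ℏ²/(2mw²), so ΔE = (7² − 5²) π²ℏ²/(2mw²).
ΔE = 24 × π² / (2 × 2.17 × 3.74²) = 3.902.

ΔE = 3.90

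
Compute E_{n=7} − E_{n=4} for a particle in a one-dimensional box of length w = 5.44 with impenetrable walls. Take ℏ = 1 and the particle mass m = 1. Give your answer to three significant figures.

E_n = n²π²ℏ²/(2mw²), so ΔE = (7² − 4²) π²ℏ²/(2mw²).
ΔE = 33 × π² / (2 × 1 × 5.44²) = 5.503.

ΔE = 5.50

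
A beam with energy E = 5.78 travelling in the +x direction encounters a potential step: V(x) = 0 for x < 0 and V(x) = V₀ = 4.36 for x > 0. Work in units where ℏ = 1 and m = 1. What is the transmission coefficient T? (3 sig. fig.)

The wavenumbers are k₁ = √(2mE)/ℏ = 3.400 on the left and k₂ = √(2m(E − V₀))/ℏ = 1.685 on the right.
Matching ψ and ψ′ at x = 0 gives r = (k₁ − k₂)/(k₁ + k₂), so R = r² = 0.1137 and T = 1 − R = 0.8863.

T = 0.886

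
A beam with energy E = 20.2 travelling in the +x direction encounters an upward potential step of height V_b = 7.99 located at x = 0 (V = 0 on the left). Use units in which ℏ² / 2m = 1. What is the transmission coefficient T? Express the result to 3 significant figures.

T = 0.984

On each side the TISE gives plane waves with k = √(2m(E − V))/ℏ: k₁ = √(2·½·20.2) = 4.494, k₂ = √(2·½·12.21) = 3.494.
Matching ψ and ψ′ at x = 0 gives r = (k₁ − k₂)/(k₁ + k₂), so R = r² = 0.01567 and T = 1 − R = 0.9843.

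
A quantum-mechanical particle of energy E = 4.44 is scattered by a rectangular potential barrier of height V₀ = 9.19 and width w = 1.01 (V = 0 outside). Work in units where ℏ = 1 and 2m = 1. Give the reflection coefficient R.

R = 0.952

E < V₀: inside the barrier ψ ∝ e^{±κx} with κ = √(2m(V₀ − E))/ℏ = 2.179.
κw = 2.201, sinh(κw) = 4.463.
The exact tunnelling result is T⁻¹ = 1 + V₀² sinh²(κw) / [4E(V₀ − E)] = 20.94, so T = 0.0478.
R = 1 − T = 0.952.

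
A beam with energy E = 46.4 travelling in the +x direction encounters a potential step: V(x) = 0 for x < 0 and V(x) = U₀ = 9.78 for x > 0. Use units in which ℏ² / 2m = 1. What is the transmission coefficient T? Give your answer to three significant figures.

T = 0.997

The wavenumbers are k₁ = √(2mE)/ℏ = 6.812 on the left and k₂ = √(2m(E − U₀))/ℏ = 6.051 on the right.
Continuity of ψ and ψ′ at the step yields the reflection amplitude r = (k₁ − k₂)/(k₁ + k₂) = 0.05911; thus R = |r|² = 0.003494, T = 0.9965.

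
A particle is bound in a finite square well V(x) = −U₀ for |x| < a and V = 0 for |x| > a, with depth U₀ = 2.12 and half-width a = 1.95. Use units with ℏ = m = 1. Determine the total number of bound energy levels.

N = 3

Define the well-strength parameter z₀ = (a/ℏ)√(2mU₀) = 1.95 × √(2·1·2.12) = 4.015.
A new bound state (alternating even/odd) appears each time z₀ passes a multiple of π/2, so N = ⌊2z₀/π⌋ + 1 = ⌊2.556⌋ + 1 = 3.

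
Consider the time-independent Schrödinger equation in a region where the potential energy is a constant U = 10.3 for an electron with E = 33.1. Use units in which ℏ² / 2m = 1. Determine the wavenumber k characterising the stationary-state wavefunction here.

k = 4.77

With E > U the solution is oscillatory, ψ ∝ e^{±ikx} with k = √(2m(E − U))/ℏ.
k = √(2 × 0.5 × 22.8) = 4.775.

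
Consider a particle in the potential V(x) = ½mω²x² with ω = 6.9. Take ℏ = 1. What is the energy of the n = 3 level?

Using E_n = (n + ½)ℏω: E_3 = 3.5 × 6.9 = 24.15.

E = 24.2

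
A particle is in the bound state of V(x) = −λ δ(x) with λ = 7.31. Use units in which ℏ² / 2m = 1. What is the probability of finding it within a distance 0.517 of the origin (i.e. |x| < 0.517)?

P = 0.977

The normalised bound state is ψ = √κ e^{−κ|x|} with κ = mλ/ℏ² = 3.655.
P(|x| < d) = ∫_{−d}^{d} κ e^{−2κ|x|} dx = 1 − e^{−2κd} = 1 − e^{−3.779} = 0.9772.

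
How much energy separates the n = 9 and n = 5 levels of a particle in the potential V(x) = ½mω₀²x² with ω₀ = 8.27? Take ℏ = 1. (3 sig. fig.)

ΔE = 33.1

E_n = ℏω₀(n + ½), so ΔE = (9 − 5) ℏω₀ = 4 × 8.27 = 33.08.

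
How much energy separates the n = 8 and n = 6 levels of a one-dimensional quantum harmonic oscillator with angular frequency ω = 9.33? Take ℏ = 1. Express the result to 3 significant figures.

ΔE = 18.7

E_n = ℏω(n + ½), so ΔE = (8 − 6) ℏω = 2 × 9.33 = 18.66.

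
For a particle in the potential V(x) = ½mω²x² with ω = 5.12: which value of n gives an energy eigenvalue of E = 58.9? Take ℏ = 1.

Invert E_n = (n + ½)ℏω: n = E/ℏω − ½ = 11.004, so n = 11.

n = 11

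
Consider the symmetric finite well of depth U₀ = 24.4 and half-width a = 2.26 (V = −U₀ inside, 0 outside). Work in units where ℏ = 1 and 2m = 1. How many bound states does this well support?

N = 8

Define the well-strength parameter z₀ = (a/ℏ)√(2mU₀) = 2.26 × √(2·0.5·24.4) = 11.16.
A new bound state (alternating even/odd) appears each time z₀ passes a multiple of π/2, so N = ⌊2z₀/π⌋ + 1 = ⌊7.107⌋ + 1 = 8.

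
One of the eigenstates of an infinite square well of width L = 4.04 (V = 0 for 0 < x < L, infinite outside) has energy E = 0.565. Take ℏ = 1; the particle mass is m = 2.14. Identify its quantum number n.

For an infinite well E_n = n²π²ℏ²/(2mL²), so n = (L/πℏ)√(2mE).
n = (4.04/π) × √(2 × 2.14 × 0.565) = 2.000 → n = 2.

n = 2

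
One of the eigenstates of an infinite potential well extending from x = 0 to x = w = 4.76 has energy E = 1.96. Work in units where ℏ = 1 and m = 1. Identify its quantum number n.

For an infinite well E_n = n²π²ℏ²/(2mw²), so n = (w/πℏ)√(2mE).
n = (4.76/π) × √(2 × 1 × 1.96) = 3.000 → n = 3.

n = 3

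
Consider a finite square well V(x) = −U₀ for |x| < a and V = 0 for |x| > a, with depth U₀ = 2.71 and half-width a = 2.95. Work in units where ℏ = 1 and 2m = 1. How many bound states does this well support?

N = 4

Define the well-strength parameter z₀ = (a/ℏ)√(2mU₀) = 2.95 × √(2·0.5·2.71) = 4.856.
The even/odd transcendental equations gain one root per π/2 in z₀, giving N = 1 + ⌊2z₀/π⌋ = 1 + ⌊3.092⌋ = 4.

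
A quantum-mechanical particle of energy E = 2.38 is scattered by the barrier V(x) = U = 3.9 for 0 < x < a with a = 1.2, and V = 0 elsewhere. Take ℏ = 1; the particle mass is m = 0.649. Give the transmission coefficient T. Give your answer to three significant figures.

E < U: inside the barrier ψ ∝ e^{±κx} with κ = √(2m(U − E))/ℏ = 1.405.
κa = 1.686, sinh(κa) = 2.605.
Matching ψ, ψ′ at both faces gives T = [1 + U² sinh²(κa) / (4E(U − E))]⁻¹ = 1/8.133 = 0.123.

T = 0.123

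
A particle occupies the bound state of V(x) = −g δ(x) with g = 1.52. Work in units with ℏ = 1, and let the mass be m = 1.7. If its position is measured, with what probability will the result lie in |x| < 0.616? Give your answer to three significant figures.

The normalised bound state is ψ = √κ e^{−κ|x|} with κ = mg/ℏ² = 2.584.
P(|x| < d) = ∫_{−d}^{d} κ e^{−2κ|x|} dx = 1 − e^{−2κd} = 1 − e^{−3.183} = 0.9586.

P = 0.959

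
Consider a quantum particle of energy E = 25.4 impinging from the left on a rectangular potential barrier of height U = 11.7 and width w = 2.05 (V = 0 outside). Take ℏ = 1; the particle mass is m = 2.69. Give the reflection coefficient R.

E > U: inside the barrier k₂ = √(2m(E − U))/ℏ = 8.585, k₂w = 17.60.
T = [1 + U² sin²(k₂w) / (4E(E − U))]⁻¹ = 1/1.089 = 0.919.
R = 1 − T = 0.0814.

R = 0.0814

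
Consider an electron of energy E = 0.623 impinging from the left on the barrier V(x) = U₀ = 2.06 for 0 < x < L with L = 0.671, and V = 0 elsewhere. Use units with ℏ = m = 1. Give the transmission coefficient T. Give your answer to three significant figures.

T = 0.301

Since E < U₀ the interior solution is evanescent with decay constant κ = √(2m(U₀ − E))/ℏ = 1.695.
κL = 1.138, sinh(κL) = 1.399.
The exact tunnelling result is T⁻¹ = 1 + U₀² sinh²(κL) / [4E(U₀ − E)] = 3.320, so T = 0.301.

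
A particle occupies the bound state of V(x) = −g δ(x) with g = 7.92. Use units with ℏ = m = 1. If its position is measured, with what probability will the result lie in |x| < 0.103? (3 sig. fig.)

The normalised bound state is ψ = √κ e^{−κ|x|} with κ = mg/ℏ² = 7.920.
P(|x| < d) = ∫_{−d}^{d} κ e^{−2κ|x|} dx = 1 − e^{−2κd} = 1 − e^{−1.632} = 0.8044.

P = 0.804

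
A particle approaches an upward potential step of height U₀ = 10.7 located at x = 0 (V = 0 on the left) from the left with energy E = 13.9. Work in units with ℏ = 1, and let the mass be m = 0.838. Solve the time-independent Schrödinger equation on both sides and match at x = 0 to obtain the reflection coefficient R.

The wavenumbers are k₁ = √(2mE)/ℏ = 4.827 on the left and k₂ = √(2m(E − U₀))/ℏ = 2.316 on the right.
Continuity of ψ and ψ′ at the step yields the reflection amplitude r = (k₁ − k₂)/(k₁ + k₂) = 0.3515; thus R = |r|² = 0.1236, T = 0.8764.

R = 0.124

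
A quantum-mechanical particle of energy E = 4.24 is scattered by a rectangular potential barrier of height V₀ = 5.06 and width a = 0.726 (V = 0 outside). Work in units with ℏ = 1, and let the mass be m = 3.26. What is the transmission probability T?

E < V₀: inside the barrier ψ ∝ e^{±κx} with κ = √(2m(V₀ − E))/ℏ = 2.312.
κa = 1.679, sinh(κa) = 2.586.
The exact tunnelling result is T⁻¹ = 1 + V₀² sinh²(κa) / [4E(V₀ − E)] = 13.31, so T = 0.0751.

T = 0.0751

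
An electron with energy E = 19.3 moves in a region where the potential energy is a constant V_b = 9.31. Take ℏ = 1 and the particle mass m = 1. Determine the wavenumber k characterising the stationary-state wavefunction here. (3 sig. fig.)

With E > V_b the solution is oscillatory, ψ ∝ e^{±ikx} with k = √(2m(E − V_b))/ℏ.
k = √(2 × 1 × 9.99) = 4.470.

k = 4.47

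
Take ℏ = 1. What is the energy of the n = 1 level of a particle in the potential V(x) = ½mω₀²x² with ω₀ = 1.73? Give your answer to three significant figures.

E = 2.60

The oscillator eigenvalues are E_n = ℏω₀(n + ½), so E_1 = 1.73 × 1.5 = 2.595.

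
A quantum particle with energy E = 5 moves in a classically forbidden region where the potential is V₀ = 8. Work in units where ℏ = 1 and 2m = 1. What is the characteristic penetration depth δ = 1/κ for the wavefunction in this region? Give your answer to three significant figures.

Since E < V₀ the TISE in this region is ψ'' = κ²ψ with κ = √(2m(V₀ − E))/ℏ.
κ = √(2 × 0.5 × 3) = 1.732. The penetration depth is δ = 1/κ = 0.577.

δ = 0.577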